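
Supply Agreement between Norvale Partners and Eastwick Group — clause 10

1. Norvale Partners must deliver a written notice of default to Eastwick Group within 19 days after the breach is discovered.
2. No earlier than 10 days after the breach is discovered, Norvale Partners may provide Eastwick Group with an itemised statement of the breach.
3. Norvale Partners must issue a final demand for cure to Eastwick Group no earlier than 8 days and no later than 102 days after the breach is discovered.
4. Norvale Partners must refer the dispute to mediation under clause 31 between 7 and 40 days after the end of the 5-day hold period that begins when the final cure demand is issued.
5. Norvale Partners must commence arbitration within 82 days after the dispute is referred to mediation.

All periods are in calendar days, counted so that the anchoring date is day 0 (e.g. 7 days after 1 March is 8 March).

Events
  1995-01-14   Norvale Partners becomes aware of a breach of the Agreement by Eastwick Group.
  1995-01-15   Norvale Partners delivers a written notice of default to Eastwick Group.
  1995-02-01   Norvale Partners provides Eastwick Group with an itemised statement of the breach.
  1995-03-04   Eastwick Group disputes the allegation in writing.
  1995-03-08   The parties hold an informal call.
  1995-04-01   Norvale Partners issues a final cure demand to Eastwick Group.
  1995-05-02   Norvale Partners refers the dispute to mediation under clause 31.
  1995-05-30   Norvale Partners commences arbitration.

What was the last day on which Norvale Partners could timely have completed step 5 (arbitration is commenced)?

1995-07-23

Step 5 runs from 1995-05-02, when the dispute is referred to mediation. 82 days after 1995-05-02 is 1995-07-23.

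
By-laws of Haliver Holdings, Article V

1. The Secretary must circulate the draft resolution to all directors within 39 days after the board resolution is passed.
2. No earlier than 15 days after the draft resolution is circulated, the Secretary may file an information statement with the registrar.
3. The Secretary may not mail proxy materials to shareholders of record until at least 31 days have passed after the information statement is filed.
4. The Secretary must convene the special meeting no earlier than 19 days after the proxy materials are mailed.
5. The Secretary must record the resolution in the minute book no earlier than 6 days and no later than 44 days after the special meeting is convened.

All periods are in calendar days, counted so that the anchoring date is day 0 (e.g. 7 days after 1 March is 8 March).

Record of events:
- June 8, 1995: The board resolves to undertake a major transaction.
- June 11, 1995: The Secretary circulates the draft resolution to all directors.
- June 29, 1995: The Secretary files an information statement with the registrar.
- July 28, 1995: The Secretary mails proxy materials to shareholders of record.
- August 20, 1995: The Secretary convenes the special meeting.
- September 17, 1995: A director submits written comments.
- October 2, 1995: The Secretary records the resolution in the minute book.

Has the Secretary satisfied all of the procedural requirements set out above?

Step 1 — counting 39 days from June 8, 1995 (when the board resolution is passed) gives a deadline of July 17, 1995; June 11, 1995 is within that limit.
Step 2 — must wait 15 days from June 11, 1995 (when the draft resolution is circulated), so not before June 26, 1995; June 29, 1995 is on or after that date.
Step 3 — must wait 31 days from June 29, 1995 (when the information statement is filed), so not before July 30, 1995; acted on July 28, 1995, 2 days prematurely.

No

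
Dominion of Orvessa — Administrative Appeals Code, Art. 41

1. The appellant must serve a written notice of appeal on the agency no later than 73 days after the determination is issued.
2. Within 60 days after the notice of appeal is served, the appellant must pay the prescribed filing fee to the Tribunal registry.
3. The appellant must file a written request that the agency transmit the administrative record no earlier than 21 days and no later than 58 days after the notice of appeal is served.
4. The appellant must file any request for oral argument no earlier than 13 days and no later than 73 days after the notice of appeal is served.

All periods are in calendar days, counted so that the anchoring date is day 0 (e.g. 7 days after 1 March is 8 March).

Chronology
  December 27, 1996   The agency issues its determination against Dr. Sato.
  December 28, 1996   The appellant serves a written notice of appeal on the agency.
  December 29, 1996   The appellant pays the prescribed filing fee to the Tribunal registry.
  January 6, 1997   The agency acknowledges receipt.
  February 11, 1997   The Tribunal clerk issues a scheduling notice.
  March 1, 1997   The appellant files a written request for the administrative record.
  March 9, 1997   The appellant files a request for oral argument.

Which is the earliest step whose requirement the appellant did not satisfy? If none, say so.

Step 3

Step 1 — counting 73 days from December 27, 1996 (when the determination is issued) gives a deadline of March 10, 1997; done December 28, 1996 — timely.
Step 2 — counting 60 days from December 28, 1996 (when the notice of appeal is served) gives a deadline of February 26, 1997; December 29, 1996 is within that limit.
Step 3 — 21 and 58 days from December 28, 1996 (when the notice of appeal is served) are January 18, 1997 and February 24, 1997 respectively; March 1, 1997 is 5 days past the end of the window.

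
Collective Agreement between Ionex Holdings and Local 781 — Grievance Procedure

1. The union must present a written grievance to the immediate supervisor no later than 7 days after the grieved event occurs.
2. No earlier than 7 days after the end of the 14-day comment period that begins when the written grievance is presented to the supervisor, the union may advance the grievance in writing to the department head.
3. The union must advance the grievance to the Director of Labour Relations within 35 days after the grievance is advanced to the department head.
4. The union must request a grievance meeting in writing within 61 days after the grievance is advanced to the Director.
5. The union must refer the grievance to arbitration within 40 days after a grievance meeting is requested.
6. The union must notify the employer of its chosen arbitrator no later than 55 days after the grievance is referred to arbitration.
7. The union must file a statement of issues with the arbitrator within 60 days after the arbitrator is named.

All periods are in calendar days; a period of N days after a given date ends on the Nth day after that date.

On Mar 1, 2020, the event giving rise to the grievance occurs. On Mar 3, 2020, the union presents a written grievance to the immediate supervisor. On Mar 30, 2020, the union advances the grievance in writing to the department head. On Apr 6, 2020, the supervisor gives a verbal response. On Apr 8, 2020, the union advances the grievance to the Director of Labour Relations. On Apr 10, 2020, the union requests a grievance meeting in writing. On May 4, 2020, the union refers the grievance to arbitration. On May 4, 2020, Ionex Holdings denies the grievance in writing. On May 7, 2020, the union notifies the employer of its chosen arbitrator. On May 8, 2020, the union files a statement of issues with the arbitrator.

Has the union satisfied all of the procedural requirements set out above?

Yes

Step 1: 7 days after Mar 1, 2020 (when the grieved event occurs) is Mar 8, 2020; Mar 3, 2020 is within that limit.
Step 2: the earliest permitted date is 7 days after Mar 17, 2020 (end of the 14-day comment period, which began when the written grievance is presented to the supervisor on Mar 3, 2020), i.e. Mar 24, 2020; Mar 30, 2020 is on or after that date.
Step 3: 35 days after Mar 30, 2020 (when the grievance is advanced to the department head) is May 4, 2020; Apr 8, 2020 is within that limit.
Step 4: 61 days after Apr 8, 2020 (when the grievance is advanced to the Director) is Jun 8, 2020; Apr 10, 2020 is within that limit.
Step 5: 40 days after Apr 10, 2020 (when a grievance meeting is requested) is May 20, 2020; done May 4, 2020 — timely.
Step 6: 55 days after May 4, 2020 (when the grievance is referred to arbitration) is Jun 28, 2020; May 7, 2020 is within that limit.
Step 7: 60 days after May 7, 2020 (when the arbitrator is named) is Jul 6, 2020; completed May 8, 2020, before the deadline.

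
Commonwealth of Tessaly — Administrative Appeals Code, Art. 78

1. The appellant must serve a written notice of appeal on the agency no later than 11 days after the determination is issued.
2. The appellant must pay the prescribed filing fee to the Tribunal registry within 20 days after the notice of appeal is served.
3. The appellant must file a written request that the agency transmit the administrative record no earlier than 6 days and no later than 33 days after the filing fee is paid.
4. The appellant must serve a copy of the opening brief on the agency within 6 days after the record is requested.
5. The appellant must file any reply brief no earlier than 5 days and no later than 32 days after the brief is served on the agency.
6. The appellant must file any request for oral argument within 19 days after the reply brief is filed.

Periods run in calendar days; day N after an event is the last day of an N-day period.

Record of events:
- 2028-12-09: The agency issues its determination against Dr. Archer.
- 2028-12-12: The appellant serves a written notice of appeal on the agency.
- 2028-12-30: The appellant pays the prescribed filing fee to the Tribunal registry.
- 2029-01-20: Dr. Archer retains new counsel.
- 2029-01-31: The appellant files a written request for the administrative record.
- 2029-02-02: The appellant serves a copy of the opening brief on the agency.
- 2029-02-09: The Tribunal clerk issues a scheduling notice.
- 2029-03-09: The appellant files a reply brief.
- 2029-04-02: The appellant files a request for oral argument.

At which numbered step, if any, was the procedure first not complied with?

Step 1: 11 days after 2028-12-09 (when the determination is issued) is 2028-12-20; 2028-12-12 is within that limit.
Step 2: 20 days after 2028-12-12 (when the notice of appeal is served) is 2029-01-01; 2028-12-30 is within that limit.
Step 3: the window is 6–33 days after 2028-12-30 (when the filing fee is paid), so 2029-01-05 through 2029-02-01; done 2029-01-31 — within the window.
Step 4: 6 days after 2029-01-31 (when the record is requested) is 2029-02-06; completed 2029-02-02, before the deadline.
Step 5: the window is 5–32 days after 2029-02-02 (when the brief is served on the agency), so 2029-02-07 through 2029-03-06; done 2029-03-09 — 3 days after the window closed.

Step 5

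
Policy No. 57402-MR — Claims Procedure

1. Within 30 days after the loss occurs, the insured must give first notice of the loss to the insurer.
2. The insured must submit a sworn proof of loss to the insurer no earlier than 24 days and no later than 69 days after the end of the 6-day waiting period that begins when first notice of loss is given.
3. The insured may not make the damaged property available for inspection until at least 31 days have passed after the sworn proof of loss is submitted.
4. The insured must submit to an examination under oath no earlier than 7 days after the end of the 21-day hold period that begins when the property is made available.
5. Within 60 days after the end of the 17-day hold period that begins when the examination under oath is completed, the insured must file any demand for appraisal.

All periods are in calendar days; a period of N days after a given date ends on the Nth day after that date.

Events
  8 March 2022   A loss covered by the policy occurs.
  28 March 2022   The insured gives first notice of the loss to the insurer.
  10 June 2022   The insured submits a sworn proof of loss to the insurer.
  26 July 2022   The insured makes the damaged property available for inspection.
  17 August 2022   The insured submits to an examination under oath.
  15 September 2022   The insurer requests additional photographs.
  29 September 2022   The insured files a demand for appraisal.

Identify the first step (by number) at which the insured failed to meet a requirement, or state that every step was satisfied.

Step 4

(1) due by 8 March 2022 + 30 days = 7 April 2022; completed 28 March 2022, before the deadline.
(2) the permitted window runs from 3 April 2022 + 24 = 27 April 2022 to 3 April 2022 + 69 = 11 June 2022; done 10 June 2022 — within the window.
(3) permitted from 10 June 2022 + 31 days = 11 July 2022 onward; 26 July 2022 is on or after that date.
(4) permitted from 16 August 2022 + 7 days = 23 August 2022 onward; 17 August 2022 is 6 days before the earliest permitted date.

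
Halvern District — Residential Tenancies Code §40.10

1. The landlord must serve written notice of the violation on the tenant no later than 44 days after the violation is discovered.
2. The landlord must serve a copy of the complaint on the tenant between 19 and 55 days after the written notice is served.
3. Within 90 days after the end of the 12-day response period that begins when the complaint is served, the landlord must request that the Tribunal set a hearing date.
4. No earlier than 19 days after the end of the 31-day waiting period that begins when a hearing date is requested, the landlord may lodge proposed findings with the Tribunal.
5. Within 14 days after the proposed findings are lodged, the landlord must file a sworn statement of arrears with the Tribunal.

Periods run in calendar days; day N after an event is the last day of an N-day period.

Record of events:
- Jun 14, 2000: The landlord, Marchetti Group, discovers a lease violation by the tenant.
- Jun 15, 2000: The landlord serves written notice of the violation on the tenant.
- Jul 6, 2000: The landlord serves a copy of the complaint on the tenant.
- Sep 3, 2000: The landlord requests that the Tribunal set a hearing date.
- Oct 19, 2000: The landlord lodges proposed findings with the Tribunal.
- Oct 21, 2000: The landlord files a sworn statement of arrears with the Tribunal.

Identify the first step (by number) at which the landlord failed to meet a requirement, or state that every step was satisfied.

Step 1 — counting 44 days from Jun 14, 2000 (when the violation is discovered) gives a deadline of Jul 28, 2000; completed Jun 15, 2000, before the deadline.
Step 2 — 19 and 55 days from Jun 15, 2000 (when the written notice is served) are Jul 4, 2000 and Aug 9, 2000 respectively; done Jul 6, 2000, which is between those dates.
Step 3 — counting 90 days from Jul 18, 2000 (end of the 12-day response period, which began when the complaint is served on Jul 6, 2000) gives a deadline of Oct 16, 2000; Sep 3, 2000 is within that limit.
Step 4 — must wait 19 days from Oct 4, 2000 (end of the 31-day waiting period, which began when a hearing date is requested on Sep 3, 2000), so not before Oct 23, 2000; Oct 19, 2000 is 4 days before the earliest permitted date.
No need to go further; step 4 was not satisfied.

Step 4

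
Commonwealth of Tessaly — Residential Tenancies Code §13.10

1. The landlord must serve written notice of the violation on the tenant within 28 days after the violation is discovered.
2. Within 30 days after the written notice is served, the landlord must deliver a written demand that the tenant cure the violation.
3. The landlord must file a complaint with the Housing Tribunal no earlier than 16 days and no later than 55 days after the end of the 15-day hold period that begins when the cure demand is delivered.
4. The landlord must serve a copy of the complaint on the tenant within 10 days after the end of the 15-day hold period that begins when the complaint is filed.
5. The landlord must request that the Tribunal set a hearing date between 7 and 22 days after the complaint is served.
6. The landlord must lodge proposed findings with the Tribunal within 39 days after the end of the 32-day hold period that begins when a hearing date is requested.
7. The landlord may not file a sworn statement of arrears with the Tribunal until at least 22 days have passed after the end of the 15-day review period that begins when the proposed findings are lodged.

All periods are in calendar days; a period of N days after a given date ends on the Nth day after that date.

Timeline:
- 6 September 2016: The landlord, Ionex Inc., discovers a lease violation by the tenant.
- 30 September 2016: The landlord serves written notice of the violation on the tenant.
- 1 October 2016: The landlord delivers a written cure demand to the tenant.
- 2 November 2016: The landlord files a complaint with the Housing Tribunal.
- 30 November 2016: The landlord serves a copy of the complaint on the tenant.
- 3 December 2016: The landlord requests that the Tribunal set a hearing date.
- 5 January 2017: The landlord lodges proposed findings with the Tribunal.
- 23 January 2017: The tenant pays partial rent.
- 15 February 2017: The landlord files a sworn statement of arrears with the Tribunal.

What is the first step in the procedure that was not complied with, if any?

Step 1 — counting 28 days from 6 September 2016 (when the violation is discovered) gives a deadline of 4 October 2016; 30 September 2016 is within that limit.
Step 2 — counting 30 days from 30 September 2016 (when the written notice is served) gives a deadline of 30 October 2016; completed 1 October 2016, before the deadline.
Step 3 — 16 and 55 days from 16 October 2016 (end of the 15-day hold period, which began when the cure demand is delivered on 1 October 2016) are 1 November 2016 and 10 December 2016 respectively; done 2 November 2016 — within the window.
Step 4 — counting 10 days from 17 November 2016 (end of the 15-day hold period, which began when the complaint is filed on 2 November 2016) gives a deadline of 27 November 2016; done 30 November 2016 — 3 days late.

Step 4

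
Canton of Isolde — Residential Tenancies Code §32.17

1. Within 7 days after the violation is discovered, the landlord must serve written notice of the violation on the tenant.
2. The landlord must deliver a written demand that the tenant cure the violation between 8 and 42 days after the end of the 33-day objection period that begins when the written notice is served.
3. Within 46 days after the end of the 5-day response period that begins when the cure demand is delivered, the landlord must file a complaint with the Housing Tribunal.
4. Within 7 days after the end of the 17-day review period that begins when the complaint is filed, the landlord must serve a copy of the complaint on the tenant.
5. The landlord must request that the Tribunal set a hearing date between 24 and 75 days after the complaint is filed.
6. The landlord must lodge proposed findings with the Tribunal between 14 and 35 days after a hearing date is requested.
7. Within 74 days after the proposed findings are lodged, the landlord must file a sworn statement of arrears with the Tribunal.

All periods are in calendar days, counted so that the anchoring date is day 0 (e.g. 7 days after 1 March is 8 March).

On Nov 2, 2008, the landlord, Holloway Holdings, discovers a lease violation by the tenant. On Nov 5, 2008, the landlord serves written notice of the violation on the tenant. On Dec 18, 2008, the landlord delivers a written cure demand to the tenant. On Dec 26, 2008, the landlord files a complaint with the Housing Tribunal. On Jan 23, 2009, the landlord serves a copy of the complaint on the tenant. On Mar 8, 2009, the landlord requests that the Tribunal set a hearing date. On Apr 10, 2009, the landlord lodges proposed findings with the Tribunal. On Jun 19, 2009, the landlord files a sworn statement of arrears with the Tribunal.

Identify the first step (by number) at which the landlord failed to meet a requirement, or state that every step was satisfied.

Step 1: 7 days after Nov 2, 2008 (when the violation is discovered) is Nov 9, 2008; completed Nov 5, 2008, before the deadline.
Step 2: the window is 8–42 days after Dec 8, 2008 (end of the 33-day objection period, which began when the written notice is served on Nov 5, 2008), so Dec 16, 2008 through Jan 19, 2009; Dec 18, 2008 falls inside that range.
Step 3: 46 days after Dec 23, 2008 (end of the 5-day response period, which began when the cure demand is delivered on Dec 18, 2008) is Feb 7, 2009; done Dec 26, 2008 — timely.
Step 4: 7 days after Jan 12, 2009 (end of the 17-day review period, which began when the complaint is filed on Dec 26, 2008) is Jan 19, 2009; Jan 23, 2009 misses that deadline by 4 days.
No need to go further; step 4 was not satisfied.

Step 4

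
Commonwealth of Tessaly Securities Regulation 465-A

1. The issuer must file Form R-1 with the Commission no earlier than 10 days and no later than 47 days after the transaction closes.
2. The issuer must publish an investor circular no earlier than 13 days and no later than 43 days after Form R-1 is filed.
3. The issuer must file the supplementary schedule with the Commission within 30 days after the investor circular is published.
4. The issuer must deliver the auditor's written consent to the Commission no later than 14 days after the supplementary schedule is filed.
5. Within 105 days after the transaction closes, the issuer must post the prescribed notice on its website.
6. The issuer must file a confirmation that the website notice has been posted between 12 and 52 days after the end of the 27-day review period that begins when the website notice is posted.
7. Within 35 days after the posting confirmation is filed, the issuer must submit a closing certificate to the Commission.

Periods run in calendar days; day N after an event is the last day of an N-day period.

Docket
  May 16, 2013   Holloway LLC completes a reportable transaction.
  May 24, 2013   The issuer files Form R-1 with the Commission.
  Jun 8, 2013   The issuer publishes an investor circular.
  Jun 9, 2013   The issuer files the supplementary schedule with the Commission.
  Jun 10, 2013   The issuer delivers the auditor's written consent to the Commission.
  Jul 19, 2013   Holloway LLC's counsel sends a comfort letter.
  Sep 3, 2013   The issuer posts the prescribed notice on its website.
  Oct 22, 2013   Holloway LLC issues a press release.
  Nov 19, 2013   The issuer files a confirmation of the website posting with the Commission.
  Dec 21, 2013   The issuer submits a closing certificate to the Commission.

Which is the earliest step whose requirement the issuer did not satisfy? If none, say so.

Step 1

Step 1: the window is 10–47 days after May 16, 2013 (when the transaction closes), so May 26, 2013 through Jul 2, 2013; done May 24, 2013 — 2 days before the window opened.
The procedure was therefore not followed at step 1.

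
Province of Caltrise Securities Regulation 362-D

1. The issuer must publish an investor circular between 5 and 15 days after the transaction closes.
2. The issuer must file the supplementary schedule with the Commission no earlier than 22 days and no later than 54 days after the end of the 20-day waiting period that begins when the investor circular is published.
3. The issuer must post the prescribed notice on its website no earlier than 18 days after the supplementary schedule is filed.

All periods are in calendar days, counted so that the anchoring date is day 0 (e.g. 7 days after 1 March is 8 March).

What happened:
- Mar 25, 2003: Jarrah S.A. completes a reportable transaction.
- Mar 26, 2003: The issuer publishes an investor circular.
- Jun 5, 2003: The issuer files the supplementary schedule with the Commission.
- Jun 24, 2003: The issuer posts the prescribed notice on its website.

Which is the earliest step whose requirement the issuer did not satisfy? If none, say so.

Step 1

Step 1 — 5 and 15 days from Mar 25, 2003 (when the transaction closes) are Mar 30, 2003 and Apr 9, 2003 respectively; Mar 26, 2003 is 4 days too early.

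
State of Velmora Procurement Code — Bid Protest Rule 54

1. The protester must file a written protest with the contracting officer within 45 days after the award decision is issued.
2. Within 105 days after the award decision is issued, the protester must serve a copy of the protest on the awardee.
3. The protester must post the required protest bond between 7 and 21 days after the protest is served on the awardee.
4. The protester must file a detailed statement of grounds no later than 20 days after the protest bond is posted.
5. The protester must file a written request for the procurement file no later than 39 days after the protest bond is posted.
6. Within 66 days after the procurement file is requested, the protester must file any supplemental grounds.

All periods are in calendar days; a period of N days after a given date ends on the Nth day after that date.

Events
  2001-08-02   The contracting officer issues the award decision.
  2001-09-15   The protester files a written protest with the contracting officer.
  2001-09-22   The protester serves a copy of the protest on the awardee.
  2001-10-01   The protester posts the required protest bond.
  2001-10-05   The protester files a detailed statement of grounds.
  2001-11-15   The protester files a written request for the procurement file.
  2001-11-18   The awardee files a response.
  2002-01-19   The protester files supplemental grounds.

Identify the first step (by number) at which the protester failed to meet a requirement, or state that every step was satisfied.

Step 1: 45 days after 2001-08-02 (when the award decision is issued) is 2001-09-16; 2001-09-15 is within that limit.
Step 2: 105 days after 2001-08-02 (when the award decision is issued) is 2001-11-15; 2001-09-22 is within that limit.
Step 3: the window is 7–21 days after 2001-09-22 (when the protest is served on the awardee), so 2001-09-29 through 2001-10-13; done 2001-10-01 — within the window.
Step 4: 20 days after 2001-10-01 (when the protest bond is posted) is 2001-10-21; completed 2001-10-05, before the deadline.
Step 5: 39 days after 2001-10-01 (when the protest bond is posted) is 2001-11-09; not done until 2001-11-15, 6 days after the deadline.
The analysis stops there.

Step 5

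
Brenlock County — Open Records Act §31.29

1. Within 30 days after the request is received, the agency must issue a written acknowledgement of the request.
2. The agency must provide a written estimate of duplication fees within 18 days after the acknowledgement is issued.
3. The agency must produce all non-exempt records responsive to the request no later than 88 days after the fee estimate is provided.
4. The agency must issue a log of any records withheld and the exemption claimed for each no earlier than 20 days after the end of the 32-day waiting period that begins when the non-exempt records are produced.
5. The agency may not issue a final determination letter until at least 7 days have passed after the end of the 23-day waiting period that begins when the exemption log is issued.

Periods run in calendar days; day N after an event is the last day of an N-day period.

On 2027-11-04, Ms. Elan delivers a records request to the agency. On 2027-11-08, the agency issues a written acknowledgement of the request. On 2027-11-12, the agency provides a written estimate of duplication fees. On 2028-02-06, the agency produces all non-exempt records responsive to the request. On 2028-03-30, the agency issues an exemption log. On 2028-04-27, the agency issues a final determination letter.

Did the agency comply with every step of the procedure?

No

Step 1: 30 days after 2027-11-04 (when the request is received) is 2027-12-04; completed 2027-11-08, before the deadline.
Step 2: 18 days after 2027-11-08 (when the acknowledgement is issued) is 2027-11-26; 2027-11-12 is within that limit.
Step 3: 88 days after 2027-11-12 (when the fee estimate is provided) is 2028-02-08; 2028-02-06 is within that limit.
Step 4: the earliest permitted date is 20 days after 2028-03-09 (end of the 32-day waiting period, which began when the non-exempt records are produced on 2028-02-06), i.e. 2028-03-29; done 2028-03-30 — permitted.
Step 5: the earliest permitted date is 7 days after 2028-04-22 (end of the 23-day waiting period, which began when the exemption log is issued on 2028-03-30), i.e. 2028-04-29; 2028-04-27 is 2 days before the earliest permitted date.
No need to go further; step 5 was not satisfied.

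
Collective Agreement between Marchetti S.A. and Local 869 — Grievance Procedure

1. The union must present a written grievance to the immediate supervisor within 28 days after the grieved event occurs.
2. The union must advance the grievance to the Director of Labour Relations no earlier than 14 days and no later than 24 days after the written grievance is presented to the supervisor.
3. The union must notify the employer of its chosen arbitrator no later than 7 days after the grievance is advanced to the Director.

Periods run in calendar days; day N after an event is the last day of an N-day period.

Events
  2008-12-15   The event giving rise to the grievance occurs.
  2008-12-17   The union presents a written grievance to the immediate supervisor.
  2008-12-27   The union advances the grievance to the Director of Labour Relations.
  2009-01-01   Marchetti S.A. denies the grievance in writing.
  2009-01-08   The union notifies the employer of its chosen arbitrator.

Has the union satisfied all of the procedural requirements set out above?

No

Step 1: 28 days after 2008-12-15 (when the grieved event occurs) is 2009-01-12; done 2008-12-17 — timely.
Step 2: the window is 14–24 days after 2008-12-17 (when the written grievance is presented to the supervisor), so 2008-12-31 through 2009-01-10; done 2008-12-27 — 4 days before the window opened.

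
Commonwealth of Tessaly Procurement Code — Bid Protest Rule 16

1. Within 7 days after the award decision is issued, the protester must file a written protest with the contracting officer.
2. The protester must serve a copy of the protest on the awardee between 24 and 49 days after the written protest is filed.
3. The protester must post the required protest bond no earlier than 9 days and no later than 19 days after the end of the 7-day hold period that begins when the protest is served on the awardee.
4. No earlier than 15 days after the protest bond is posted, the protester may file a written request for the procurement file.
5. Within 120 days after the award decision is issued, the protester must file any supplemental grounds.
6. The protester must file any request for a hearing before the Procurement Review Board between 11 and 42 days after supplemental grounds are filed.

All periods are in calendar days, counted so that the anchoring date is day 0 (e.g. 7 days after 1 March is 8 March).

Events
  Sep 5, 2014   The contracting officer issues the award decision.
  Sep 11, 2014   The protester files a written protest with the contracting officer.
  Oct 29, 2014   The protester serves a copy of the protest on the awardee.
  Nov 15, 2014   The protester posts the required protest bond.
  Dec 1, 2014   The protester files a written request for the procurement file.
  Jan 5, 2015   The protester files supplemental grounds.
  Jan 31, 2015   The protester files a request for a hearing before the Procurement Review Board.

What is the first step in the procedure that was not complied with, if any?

Step 1 — counting 7 days from Sep 5, 2014 (when the award decision is issued) gives a deadline of Sep 12, 2014; Sep 11, 2014 is within that limit.
Step 2 — 24 and 49 days from Sep 11, 2014 (when the written protest is filed) are Oct 5, 2014 and Oct 30, 2014 respectively; done Oct 29, 2014 — within the window.
Step 3 — 9 and 19 days from Nov 5, 2014 (end of the 7-day hold period, which began when the protest is served on the awardee on Oct 29, 2014) are Nov 14, 2014 and Nov 24, 2014 respectively; Nov 15, 2014 falls inside that range.
Step 4 — must wait 15 days from Nov 15, 2014 (when the protest bond is posted), so not before Nov 30, 2014; done Dec 1, 2014 — permitted.
Step 5 — counting 120 days from Sep 5, 2014 (when the award decision is issued) gives a deadline of Jan 3, 2015; not done until Jan 5, 2015, 2 days after the deadline.

Step 5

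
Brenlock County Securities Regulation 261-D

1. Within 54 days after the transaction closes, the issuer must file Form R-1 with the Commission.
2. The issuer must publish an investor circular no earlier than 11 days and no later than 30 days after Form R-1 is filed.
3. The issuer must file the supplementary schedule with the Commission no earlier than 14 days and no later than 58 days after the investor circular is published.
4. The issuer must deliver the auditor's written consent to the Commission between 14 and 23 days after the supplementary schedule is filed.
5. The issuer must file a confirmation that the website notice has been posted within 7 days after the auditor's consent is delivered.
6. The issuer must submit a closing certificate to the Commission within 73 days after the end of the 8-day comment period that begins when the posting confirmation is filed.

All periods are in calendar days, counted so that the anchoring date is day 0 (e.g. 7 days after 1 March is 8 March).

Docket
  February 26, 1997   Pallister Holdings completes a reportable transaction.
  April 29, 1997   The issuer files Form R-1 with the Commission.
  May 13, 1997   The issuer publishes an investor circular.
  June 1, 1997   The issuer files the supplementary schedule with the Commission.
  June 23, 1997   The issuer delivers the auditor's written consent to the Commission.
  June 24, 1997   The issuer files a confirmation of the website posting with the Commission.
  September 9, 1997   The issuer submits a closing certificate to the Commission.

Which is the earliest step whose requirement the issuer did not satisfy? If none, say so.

Step 1

(1) due by February 26, 1997 + 54 days = April 21, 1997; done April 29, 1997 — 8 days late.
That is the first point of non-compliance.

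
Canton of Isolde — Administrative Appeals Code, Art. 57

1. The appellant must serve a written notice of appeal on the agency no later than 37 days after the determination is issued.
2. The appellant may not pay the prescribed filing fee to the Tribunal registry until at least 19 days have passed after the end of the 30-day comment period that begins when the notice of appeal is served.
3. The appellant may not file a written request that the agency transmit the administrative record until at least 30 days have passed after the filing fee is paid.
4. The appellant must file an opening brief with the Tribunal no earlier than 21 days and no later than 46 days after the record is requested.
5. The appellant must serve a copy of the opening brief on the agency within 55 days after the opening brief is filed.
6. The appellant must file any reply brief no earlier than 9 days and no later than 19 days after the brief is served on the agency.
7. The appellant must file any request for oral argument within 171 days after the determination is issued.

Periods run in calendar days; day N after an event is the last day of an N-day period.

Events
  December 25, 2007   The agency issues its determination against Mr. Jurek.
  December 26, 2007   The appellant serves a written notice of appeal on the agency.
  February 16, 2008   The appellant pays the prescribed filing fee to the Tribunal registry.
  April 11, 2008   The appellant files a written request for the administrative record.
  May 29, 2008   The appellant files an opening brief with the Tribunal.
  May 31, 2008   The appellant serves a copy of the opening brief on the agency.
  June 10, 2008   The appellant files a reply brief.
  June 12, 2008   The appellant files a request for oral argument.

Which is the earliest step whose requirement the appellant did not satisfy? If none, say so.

Step 4

Step 1: 37 days after December 25, 2007 (when the determination is issued) is January 31, 2008; completed December 26, 2007, before the deadline.
Step 2: the earliest permitted date is 19 days after January 25, 2008 (end of the 30-day comment period, which began when the notice of appeal is served on December 26, 2007), i.e. February 13, 2008; done February 16, 2008 — permitted.
Step 3: the earliest permitted date is 30 days after February 16, 2008 (when the filing fee is paid), i.e. March 17, 2008; done April 11, 2008 — permitted.
Step 4: the window is 21–46 days after April 11, 2008 (when the record is requested), so May 2, 2008 through May 27, 2008; done May 29, 2008 — 2 days after the window closed.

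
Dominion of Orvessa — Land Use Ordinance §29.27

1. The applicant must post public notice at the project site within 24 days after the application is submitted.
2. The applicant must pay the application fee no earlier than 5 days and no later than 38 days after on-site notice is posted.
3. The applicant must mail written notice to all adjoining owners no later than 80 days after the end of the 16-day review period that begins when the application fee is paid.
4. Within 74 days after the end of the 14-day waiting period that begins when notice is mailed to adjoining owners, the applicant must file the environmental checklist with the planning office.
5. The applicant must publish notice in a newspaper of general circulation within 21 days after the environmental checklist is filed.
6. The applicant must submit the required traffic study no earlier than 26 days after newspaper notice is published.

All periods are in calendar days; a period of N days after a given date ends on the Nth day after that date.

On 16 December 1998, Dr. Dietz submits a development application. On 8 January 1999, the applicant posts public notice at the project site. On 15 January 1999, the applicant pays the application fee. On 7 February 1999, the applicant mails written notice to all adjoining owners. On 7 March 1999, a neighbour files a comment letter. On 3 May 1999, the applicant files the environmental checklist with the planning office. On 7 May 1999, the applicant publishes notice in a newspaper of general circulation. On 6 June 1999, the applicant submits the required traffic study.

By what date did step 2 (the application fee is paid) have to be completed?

Step 2 runs from 8 January 1999, when on-site notice is posted. The window is 5–38 days after 8 January 1999; it closes on 15 February 1999.

15 February 1999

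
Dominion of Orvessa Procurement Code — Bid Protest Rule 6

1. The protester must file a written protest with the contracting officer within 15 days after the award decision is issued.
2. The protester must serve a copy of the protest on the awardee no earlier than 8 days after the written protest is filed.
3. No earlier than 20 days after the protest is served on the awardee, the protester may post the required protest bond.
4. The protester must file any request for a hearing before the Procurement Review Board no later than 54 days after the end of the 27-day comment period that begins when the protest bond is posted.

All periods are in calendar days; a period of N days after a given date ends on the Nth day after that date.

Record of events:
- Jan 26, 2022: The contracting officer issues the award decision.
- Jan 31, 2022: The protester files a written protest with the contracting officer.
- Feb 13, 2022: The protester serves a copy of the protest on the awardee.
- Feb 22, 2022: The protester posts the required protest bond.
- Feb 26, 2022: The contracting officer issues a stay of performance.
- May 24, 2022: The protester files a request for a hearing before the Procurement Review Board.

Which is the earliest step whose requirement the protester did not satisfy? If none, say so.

(1) due by Jan 26, 2022 + 15 days = Feb 10, 2022; completed Jan 31, 2022, before the deadline.
(2) permitted from Jan 31, 2022 + 8 days = Feb 8, 2022 onward; Feb 13, 2022 is on or after that date.
(3) permitted from Feb 13, 2022 + 20 days = Mar 5, 2022 onward; done Feb 22, 2022 — 11 days too early.

Step 3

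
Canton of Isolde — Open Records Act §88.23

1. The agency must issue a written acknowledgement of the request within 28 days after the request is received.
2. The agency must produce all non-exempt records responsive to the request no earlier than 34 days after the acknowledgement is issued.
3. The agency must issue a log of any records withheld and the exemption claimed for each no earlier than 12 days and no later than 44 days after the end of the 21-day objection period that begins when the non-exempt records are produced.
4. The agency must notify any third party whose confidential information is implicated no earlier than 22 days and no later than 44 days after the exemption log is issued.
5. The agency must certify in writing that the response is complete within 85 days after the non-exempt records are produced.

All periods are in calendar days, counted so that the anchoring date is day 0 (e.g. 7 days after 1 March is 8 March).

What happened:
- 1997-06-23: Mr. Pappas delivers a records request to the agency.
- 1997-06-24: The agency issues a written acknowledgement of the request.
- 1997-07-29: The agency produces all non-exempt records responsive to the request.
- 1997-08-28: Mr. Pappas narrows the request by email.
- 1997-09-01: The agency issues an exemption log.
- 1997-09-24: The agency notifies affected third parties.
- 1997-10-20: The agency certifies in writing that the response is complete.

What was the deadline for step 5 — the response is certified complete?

1997-10-22

Step 5 runs from 1997-07-29, when the non-exempt records are produced. 85 days after 1997-07-29 is 1997-10-22.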